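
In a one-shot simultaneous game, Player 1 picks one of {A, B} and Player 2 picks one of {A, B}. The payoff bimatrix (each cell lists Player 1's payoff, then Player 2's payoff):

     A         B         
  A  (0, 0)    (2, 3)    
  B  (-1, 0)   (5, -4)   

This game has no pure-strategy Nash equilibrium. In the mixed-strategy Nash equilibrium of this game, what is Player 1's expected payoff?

For Player 1 to be willing to mix, Player 1 must be indifferent between A and B, which pins down Player 2's mix.
  Player 1's payoff to A: q·0 + (1−q)·2 = -2q + 2
  Player 1's payoff to B: q·(-1) + (1−q)·5 = -6q + 5
  -2q + 2 = -6q + 5  ⇒  4q = 3  ⇒  q = 3/4.
At equilibrium Player 1 is indifferent across rows, so Player 1's payoff equals the payoff from A: (3/4)·0 + (1/4)·2 = 1/2.

1/2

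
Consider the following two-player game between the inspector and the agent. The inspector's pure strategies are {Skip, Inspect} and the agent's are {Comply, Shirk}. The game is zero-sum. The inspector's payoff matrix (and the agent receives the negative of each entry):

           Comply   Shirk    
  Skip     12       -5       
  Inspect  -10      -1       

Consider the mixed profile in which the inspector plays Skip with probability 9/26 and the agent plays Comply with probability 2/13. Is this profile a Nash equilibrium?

Check the agent's indifference given the inspector's mix p = 9/26:
  payoff from Comply = 31/13; payoff from Shirk = 31/13 — equal.
Check the inspector's indifference given the agent's mix q = 2/13:
  payoff from Skip = -31/13; payoff from Inspect = -31/13 — equal.
Both players are indifferent, so neither can profitably deviate.

Yes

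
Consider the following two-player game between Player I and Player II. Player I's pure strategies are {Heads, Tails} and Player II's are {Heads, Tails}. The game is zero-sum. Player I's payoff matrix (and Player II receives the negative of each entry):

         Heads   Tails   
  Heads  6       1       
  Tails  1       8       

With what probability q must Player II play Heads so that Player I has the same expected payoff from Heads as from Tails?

q = 7/12

For Player I to be willing to mix, Player I must be indifferent between Heads and Tails, which pins down Player II's mix.
  Player I's payoff from Heads: q·6 + (1−q)·1 = 5q + 1
  Player I's payoff from Tails: q·1 + (1−q)·8 = -7q + 8
  5q + 1 = -7q + 8  ⇒  12q = 7  ⇒  q = 7/12.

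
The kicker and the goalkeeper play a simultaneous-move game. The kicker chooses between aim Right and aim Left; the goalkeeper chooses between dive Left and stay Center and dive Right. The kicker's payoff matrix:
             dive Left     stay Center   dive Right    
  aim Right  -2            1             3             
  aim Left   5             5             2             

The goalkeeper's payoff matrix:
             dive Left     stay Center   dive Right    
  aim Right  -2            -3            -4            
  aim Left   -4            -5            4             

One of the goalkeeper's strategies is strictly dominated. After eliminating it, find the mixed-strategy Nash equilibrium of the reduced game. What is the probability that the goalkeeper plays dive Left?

q = 1/8

The goalkeeper's strategy stay Center is strictly dominated by dive Left: -2 > -3 and -4 > -5. Eliminate stay Center.
For the kicker to be willing to mix, the kicker must be indifferent between aim Right and aim Left, which pins down the goalkeeper's mix.
  the kicker's payoff to aim Right: q·(-2) + (1−q)·3 = -5q + 3
  the kicker's payoff to aim Left: q·5 + (1−q)·2 = 3q + 2
  -5q + 3 = 3q + 2  ⇒  -8q = -1  ⇒  q = 1/8.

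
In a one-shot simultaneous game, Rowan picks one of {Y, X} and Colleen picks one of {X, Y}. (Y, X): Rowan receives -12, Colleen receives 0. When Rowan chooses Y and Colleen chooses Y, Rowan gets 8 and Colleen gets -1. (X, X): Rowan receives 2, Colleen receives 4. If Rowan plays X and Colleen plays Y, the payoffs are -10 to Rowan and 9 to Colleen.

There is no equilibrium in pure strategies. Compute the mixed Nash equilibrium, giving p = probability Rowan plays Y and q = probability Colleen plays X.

Set Colleen's expected payoff from X equal to that from Y:
  Colleen's payoff from X: p·0 + (1−p)·4 = -4p + 4
  Colleen's payoff from Y: p·(-1) + (1−p)·9 = -10p + 9
  -4p + 4 = -10p + 9  ⇒  6p = 5  ⇒  p = 5/6.
Rowan's indifference between Y and X determines Colleen's mixing probability q:
  Rowan's payoff from Y: q·(-12) + (1−q)·8 = -20q + 8
  Rowan's payoff from X: q·2 + (1−q)·(-10) = 12q - 10
  -20q + 8 = 12q - 10  ⇒  -32q = -18  ⇒  q = 9/16.

p = 5/6, q = 9/16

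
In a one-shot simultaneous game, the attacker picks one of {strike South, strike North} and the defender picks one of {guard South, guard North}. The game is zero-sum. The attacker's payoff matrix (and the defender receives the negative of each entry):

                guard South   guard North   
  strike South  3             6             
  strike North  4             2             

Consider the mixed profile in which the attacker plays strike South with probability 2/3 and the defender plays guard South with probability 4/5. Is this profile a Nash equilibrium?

No

Given the attacker's mix p = 2/3, the defender's payoff from guard South is -10/3 but from guard North is -14/3. The defender strictly prefers guard South, so the defender would not mix.
So the proposed profile is not a Nash equilibrium.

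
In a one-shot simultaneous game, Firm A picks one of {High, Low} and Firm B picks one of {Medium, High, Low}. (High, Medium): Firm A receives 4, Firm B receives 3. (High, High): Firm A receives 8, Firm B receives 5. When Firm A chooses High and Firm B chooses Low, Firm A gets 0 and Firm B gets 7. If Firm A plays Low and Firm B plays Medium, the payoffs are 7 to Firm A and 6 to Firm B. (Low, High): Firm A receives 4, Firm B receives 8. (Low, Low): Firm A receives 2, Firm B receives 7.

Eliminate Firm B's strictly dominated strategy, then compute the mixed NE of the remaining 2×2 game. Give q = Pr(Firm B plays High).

Firm B's strategy Medium is strictly dominated by High: 5 > 3 and 8 > 6. Eliminate Medium.
Firm B's mix must leave Firm A indifferent between High and Low.
  Firm A's expected payoff from High: q·8 + (1−q)·0 = 8q
  Firm A's expected payoff from Low: q·4 + (1−q)·2 = 2q + 2
  8q = 2q + 2  ⇒  6q = 2  ⇒  q = 1/3.

q = 1/3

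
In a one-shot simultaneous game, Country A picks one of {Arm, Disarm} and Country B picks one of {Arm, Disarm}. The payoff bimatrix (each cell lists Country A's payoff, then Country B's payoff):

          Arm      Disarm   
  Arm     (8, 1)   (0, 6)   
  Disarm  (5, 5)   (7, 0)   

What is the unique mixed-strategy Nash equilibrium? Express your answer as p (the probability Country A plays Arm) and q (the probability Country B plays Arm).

p = 1/2, q = 7/10

Set Country B's expected payoff from Arm equal to that from Disarm:
  Country B's payoff to Arm: p·1 + (1−p)·5 = -4p + 5
  Country B's payoff to Disarm: p·6 + (1−p)·0 = 6p
  -4p + 5 = 6p  ⇒  -10p = -5  ⇒  p = 1/2.
In a mixed equilibrium Country A is indifferent between Arm and Disarm; this condition fixes q.
  Country A's expected payoff from Arm: q·8 + (1−q)·0 = 8q
  Country A's expected payoff from Disarm: q·5 + (1−q)·7 = -2q + 7
  8q = -2q + 7  ⇒  10q = 7  ⇒  q = 7/10.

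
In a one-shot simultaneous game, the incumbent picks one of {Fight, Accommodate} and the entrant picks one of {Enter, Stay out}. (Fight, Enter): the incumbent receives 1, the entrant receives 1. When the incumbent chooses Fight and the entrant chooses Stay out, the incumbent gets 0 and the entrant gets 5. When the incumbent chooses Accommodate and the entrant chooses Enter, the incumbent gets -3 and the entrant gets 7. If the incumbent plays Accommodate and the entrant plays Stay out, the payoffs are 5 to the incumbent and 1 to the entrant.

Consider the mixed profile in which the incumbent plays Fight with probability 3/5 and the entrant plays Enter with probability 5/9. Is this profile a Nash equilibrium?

Check the entrant's indifference given the incumbent's mix p = 3/5:
  payoff from Enter = 17/5; payoff from Stay out = 17/5 — equal.
Check the incumbent's indifference given the entrant's mix q = 5/9:
  payoff from Fight = 5/9; payoff from Accommodate = 5/9 — equal.
Both players are indifferent, so neither can profitably deviate.

Yes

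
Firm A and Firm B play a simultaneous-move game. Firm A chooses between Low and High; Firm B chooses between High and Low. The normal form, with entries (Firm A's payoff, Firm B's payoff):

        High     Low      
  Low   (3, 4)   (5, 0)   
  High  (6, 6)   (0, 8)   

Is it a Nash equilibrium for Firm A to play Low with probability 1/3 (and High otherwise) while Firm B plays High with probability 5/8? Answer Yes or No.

Yes

Check Firm B's indifference given Firm A's mix p = 1/3:
  payoff from High = 16/3; payoff from Low = 16/3 — equal.
Check Firm A's indifference given Firm B's mix q = 5/8:
  payoff from Low = 15/4; payoff from High = 15/4 — equal.
Both players are indifferent, so neither can profitably deviate.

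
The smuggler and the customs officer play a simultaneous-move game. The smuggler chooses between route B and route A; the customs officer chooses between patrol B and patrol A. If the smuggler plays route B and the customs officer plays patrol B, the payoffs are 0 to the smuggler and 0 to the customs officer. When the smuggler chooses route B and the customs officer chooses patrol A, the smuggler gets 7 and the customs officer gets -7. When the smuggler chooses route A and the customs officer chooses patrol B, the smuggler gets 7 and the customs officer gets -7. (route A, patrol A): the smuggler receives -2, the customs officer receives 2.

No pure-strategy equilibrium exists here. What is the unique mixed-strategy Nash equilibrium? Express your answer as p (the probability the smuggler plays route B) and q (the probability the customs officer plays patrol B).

For the customs officer to be willing to mix, the customs officer must be indifferent between patrol B and patrol A, which pins down the smuggler's mix.
  the customs officer's payoff from patrol B: p·0 + (1−p)·(-7) = 7p - 7
  the customs officer's payoff from patrol A: p·(-7) + (1−p)·2 = -9p + 2
  7p - 7 = -9p + 2  ⇒  16p = 9  ⇒  p = 9/16.
The customs officer's mix must leave the smuggler indifferent between route B and route A.
  the smuggler's payoff from route B: q·0 + (1−q)·7 = -7q + 7
  the smuggler's payoff from route A: q·7 + (1−q)·(-2) = 9q - 2
  -7q + 7 = 9q - 2  ⇒  -16q = -9  ⇒  q = 9/16.

p = 9/16, q = 9/16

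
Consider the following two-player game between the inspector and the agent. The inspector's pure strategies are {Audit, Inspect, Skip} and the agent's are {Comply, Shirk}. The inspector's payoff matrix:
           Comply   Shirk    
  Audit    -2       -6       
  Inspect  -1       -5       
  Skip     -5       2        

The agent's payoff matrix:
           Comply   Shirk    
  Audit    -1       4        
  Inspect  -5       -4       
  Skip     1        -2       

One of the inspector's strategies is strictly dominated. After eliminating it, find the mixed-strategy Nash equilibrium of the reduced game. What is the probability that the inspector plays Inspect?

p = 3/4

The inspector's strategy Audit is strictly dominated by Inspect: -1 > -2 and -5 > -6. Eliminate Audit.
In a mixed equilibrium the agent is indifferent between Comply and Shirk; this condition fixes p.
  the agent's expected payoff from Comply: p·(-5) + (1−p)·1 = -6p + 1
  the agent's expected payoff from Shirk: p·(-4) + (1−p)·(-2) = -2p - 2
  -6p + 1 = -2p - 2  ⇒  -4p = -3  ⇒  p = 3/4.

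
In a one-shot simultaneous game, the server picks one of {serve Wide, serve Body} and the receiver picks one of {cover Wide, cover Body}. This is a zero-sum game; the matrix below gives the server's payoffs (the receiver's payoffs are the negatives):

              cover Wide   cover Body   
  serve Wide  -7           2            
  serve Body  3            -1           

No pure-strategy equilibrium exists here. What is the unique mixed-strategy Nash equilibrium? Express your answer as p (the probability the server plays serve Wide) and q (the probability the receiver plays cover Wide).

p = 4/13, q = 3/13

For the receiver to be willing to mix, the receiver must be indifferent between cover Wide and cover Body, which pins down the server's mix.
  the receiver's payoff to cover Wide: p·7 + (1−p)·(-3) = 10p - 3
  the receiver's payoff to cover Body: p·(-2) + (1−p)·1 = -3p + 1
  10p - 3 = -3p + 1  ⇒  13p = 4  ⇒  p = 4/13.
The server's indifference between serve Wide and serve Body determines the receiver's mixing probability q:
  the server's payoff from serve Wide: q·(-7) + (1−q)·2 = -9q + 2
  the server's payoff from serve Body: q·3 + (1−q)·(-1) = 4q - 1
  -9q + 2 = 4q - 1  ⇒  -13q = -3  ⇒  q = 3/13.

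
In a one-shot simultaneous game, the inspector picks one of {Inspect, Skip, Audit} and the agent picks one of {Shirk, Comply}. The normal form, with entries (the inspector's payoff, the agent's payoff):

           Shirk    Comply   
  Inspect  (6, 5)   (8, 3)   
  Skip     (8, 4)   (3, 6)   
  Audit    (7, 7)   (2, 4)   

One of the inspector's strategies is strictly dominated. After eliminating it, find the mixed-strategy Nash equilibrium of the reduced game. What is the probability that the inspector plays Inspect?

The inspector's strategy Audit is strictly dominated by Skip: 8 > 7 and 3 > 2. Eliminate Audit.
The inspector's mix must leave the agent indifferent between Shirk and Comply.
  the agent's expected payoff from Shirk: p·5 + (1−p)·4 = p + 4
  the agent's expected payoff from Comply: p·3 + (1−p)·6 = -3p + 6
  p + 4 = -3p + 6  ⇒  4p = 2  ⇒  p = 1/2.

p = 1/2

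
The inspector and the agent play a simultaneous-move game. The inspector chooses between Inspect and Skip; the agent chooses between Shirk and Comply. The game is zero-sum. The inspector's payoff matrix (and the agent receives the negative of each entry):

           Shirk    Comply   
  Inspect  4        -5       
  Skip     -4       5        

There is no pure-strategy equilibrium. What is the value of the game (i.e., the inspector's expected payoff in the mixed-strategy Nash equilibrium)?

v = 0

In a mixed equilibrium the inspector is indifferent between Inspect and Skip; this condition fixes q.
  the inspector's payoff to Inspect: q·4 + (1−q)·(-5) = 9q - 5
  the inspector's payoff to Skip: q·(-4) + (1−q)·5 = -9q + 5
  9q - 5 = -9q + 5  ⇒  18q = 10  ⇒  q = 5/9.
The value is the inspector's expected payoff against this mix (using Inspect): (5/9)·4 + (4/9)·(-5) = 0.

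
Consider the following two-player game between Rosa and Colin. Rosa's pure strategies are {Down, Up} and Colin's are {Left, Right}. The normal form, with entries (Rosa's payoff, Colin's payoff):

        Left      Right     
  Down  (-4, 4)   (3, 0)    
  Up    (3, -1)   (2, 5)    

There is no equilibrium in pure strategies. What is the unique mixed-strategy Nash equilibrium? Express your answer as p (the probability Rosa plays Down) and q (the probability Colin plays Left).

p = 3/5, q = 1/8

Rosa's mix must leave Colin indifferent between Left and Right.
  Colin's expected payoff from Left: p·4 + (1−p)·(-1) = 5p - 1
  Colin's expected payoff from Right: p·0 + (1−p)·5 = -5p + 5
  5p - 1 = -5p + 5  ⇒  10p = 6  ⇒  p = 3/5.
In a mixed equilibrium Rosa is indifferent between Down and Up; this condition fixes q.
  Rosa's payoff to Down: q·(-4) + (1−q)·3 = -7q + 3
  Rosa's payoff to Up: q·3 + (1−q)·2 = q + 2
  -7q + 3 = q + 2  ⇒  -8q = -1  ⇒  q = 1/8.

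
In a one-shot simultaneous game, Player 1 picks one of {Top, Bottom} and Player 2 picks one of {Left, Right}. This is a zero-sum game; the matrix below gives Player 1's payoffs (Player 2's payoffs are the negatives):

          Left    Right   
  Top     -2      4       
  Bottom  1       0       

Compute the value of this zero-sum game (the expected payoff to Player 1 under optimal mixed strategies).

v = 4/7

For Player 1 to be willing to mix, Player 1 must be indifferent between Top and Bottom, which pins down Player 2's mix.
  Player 1's payoff to Top: q·(-2) + (1−q)·4 = -6q + 4
  Player 1's payoff to Bottom: q·1 + (1−q)·0 = q
  -6q + 4 = q  ⇒  -7q = -4  ⇒  q = 4/7.
The value is Player 1's expected payoff against this mix (using Top): (4/7)·(-2) + (3/7)·4 = 4/7.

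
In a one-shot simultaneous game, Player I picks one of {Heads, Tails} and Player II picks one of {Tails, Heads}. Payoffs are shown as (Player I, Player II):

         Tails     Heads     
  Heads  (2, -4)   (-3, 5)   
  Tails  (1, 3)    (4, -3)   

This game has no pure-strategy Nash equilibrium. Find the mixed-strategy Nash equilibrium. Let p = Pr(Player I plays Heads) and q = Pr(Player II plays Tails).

p = 2/5, q = 7/8

In a mixed equilibrium Player II is indifferent between Tails and Heads; this condition fixes p.
  Player II's payoff from Tails: p·(-4) + (1−p)·3 = -7p + 3
  Player II's payoff from Heads: p·5 + (1−p)·(-3) = 8p - 3
  -7p + 3 = 8p - 3  ⇒  -15p = -6  ⇒  p = 2/5.
Player II's mix must leave Player I indifferent between Heads and Tails.
  Player I's payoff to Heads: q·2 + (1−q)·(-3) = 5q - 3
  Player I's payoff to Tails: q·1 + (1−q)·4 = -3q + 4
  5q - 3 = -3q + 4  ⇒  8q = 7  ⇒  q = 7/8.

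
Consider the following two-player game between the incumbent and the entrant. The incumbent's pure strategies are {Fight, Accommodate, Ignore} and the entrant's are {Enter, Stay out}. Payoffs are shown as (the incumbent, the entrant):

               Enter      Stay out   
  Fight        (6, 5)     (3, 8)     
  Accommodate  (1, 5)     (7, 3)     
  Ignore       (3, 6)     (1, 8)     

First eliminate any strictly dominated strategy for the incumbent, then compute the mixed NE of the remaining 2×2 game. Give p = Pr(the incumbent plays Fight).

p = 2/5

The incumbent's strategy Ignore is strictly dominated by Fight: 6 > 3 and 3 > 1. Eliminate Ignore.
Set the entrant's expected payoff from Enter equal to that from Stay out:
  the entrant's payoff to Enter: p·5 + (1−p)·5 = 5
  the entrant's payoff to Stay out: p·8 + (1−p)·3 = 5p + 3
  5 = 5p + 3  ⇒  -5p = -2  ⇒  p = 2/5.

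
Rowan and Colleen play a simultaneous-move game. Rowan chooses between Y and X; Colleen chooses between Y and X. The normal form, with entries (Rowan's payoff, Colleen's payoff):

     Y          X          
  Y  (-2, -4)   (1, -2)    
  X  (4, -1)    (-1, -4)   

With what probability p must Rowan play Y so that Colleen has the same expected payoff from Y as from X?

p = 3/5

Set Colleen's expected payoff from Y equal to that from X:
  Colleen's expected payoff from Y: p·(-4) + (1−p)·(-1) = -3p - 1
  Colleen's expected payoff from X: p·(-2) + (1−p)·(-4) = 2p - 4
  -3p - 1 = 2p - 4  ⇒  -5p = -3  ⇒  p = 3/5.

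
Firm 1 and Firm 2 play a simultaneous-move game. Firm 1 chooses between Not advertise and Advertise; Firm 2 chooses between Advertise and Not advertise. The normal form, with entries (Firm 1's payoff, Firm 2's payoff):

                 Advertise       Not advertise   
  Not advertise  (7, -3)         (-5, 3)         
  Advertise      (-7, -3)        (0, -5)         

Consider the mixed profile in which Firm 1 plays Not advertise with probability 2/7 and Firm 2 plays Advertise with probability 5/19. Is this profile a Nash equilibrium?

No

Given Firm 1's mix p = 2/7, Firm 2's payoff from Advertise is -3 but from Not advertise is -19/7. Firm 2 strictly prefers Not advertise, so Firm 2 would not mix.
So the proposed profile is not a Nash equilibrium.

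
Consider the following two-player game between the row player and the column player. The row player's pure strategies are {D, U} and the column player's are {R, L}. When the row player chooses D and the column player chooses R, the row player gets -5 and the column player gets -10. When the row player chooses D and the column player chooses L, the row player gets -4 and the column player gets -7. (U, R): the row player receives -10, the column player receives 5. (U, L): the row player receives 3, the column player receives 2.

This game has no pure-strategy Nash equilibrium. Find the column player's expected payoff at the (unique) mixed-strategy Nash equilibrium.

For the column player to be willing to mix, the column player must be indifferent between R and L, which pins down the row player's mix.
  the column player's payoff from R: p·(-10) + (1−p)·5 = -15p + 5
  the column player's payoff from L: p·(-7) + (1−p)·2 = -9p + 2
  -15p + 5 = -9p + 2  ⇒  -6p = -3  ⇒  p = 1/2.
At equilibrium the column player is indifferent across columns, so the column player's payoff equals the payoff from R: (1/2)·(-10) + (1/2)·5 = -5/2.

-5/2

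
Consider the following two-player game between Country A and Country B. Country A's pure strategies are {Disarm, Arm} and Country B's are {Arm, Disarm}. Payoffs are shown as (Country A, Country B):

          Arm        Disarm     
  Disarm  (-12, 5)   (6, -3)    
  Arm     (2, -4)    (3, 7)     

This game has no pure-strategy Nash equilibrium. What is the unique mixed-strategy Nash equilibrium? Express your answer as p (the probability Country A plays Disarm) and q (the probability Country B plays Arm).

p = 11/19, q = 3/17

Country A's mix must leave Country B indifferent between Arm and Disarm.
  Country B's expected payoff from Arm: p·5 + (1−p)·(-4) = 9p - 4
  Country B's expected payoff from Disarm: p·(-3) + (1−p)·7 = -10p + 7
  9p - 4 = -10p + 7  ⇒  19p = 11  ⇒  p = 11/19.
Country B's mix must leave Country A indifferent between Disarm and Arm.
  Country A's expected payoff from Disarm: q·(-12) + (1−q)·6 = -18q + 6
  Country A's expected payoff from Arm: q·2 + (1−q)·3 = -q + 3
  -18q + 6 = -q + 3  ⇒  -17q = -3  ⇒  q = 3/17.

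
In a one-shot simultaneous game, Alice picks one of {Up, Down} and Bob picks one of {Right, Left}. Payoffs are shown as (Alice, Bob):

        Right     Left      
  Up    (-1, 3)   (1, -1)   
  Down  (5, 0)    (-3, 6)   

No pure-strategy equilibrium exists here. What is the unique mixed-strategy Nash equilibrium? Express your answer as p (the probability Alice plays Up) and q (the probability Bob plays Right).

p = 3/5, q = 2/5

For Bob to be willing to mix, Bob must be indifferent between Right and Left, which pins down Alice's mix.
  Bob's expected payoff from Right: p·3 + (1−p)·0 = 3p
  Bob's expected payoff from Left: p·(-1) + (1−p)·6 = -7p + 6
  3p = -7p + 6  ⇒  10p = 6  ⇒  p = 3/5.
Bob's mix must leave Alice indifferent between Up and Down.
  Alice's expected payoff from Up: q·(-1) + (1−q)·1 = -2q + 1
  Alice's expected payoff from Down: q·5 + (1−q)·(-3) = 8q - 3
  -2q + 1 = 8q - 3  ⇒  -10q = -4  ⇒  q = 2/5.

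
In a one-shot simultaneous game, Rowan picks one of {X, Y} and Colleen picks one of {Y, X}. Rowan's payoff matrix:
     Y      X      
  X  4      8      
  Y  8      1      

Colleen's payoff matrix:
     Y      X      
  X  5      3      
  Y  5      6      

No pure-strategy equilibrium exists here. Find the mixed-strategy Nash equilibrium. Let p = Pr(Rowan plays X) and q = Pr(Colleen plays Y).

p = 1/3, q = 7/11

In a mixed equilibrium Colleen is indifferent between Y and X; this condition fixes p.
  Colleen's expected payoff from Y: p·5 + (1−p)·5 = 5
  Colleen's expected payoff from X: p·3 + (1−p)·6 = -3p + 6
  5 = -3p + 6  ⇒  3p = 1  ⇒  p = 1/3.
Set Rowan's expected payoff from X equal to that from Y:
  Rowan's payoff to X: q·4 + (1−q)·8 = -4q + 8
  Rowan's payoff to Y: q·8 + (1−q)·1 = 7q + 1
  -4q + 8 = 7q + 1  ⇒  -11q = -7  ⇒  q = 7/11.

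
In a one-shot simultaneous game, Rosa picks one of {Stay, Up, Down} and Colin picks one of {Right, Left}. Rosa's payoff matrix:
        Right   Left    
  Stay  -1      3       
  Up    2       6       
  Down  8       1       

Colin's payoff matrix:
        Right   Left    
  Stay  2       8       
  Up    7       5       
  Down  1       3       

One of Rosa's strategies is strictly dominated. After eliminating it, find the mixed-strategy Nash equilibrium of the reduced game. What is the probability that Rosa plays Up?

Rosa's strategy Stay is strictly dominated by Up: 2 > -1 and 6 > 3. Eliminate Stay.
Set Colin's expected payoff from Right equal to that from Left:
  Colin's payoff to Right: p·7 + (1−p)·1 = 6p + 1
  Colin's payoff to Left: p·5 + (1−p)·3 = 2p + 3
  6p + 1 = 2p + 3  ⇒  4p = 2  ⇒  p = 1/2.

p = 1/2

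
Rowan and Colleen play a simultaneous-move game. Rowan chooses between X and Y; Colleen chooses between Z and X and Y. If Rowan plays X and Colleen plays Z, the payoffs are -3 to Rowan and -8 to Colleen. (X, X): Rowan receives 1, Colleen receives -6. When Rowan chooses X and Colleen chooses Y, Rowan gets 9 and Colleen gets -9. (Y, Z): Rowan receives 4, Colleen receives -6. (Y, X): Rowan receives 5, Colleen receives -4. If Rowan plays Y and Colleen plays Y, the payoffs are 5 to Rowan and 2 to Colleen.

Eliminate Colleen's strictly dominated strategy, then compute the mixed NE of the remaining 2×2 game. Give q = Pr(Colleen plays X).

q = 1/2

Colleen's strategy Z is strictly dominated by X: -6 > -8 and -4 > -6. Eliminate Z.
Set Rowan's expected payoff from X equal to that from Y:
  Rowan's payoff to X: q·1 + (1−q)·9 = -8q + 9
  Rowan's payoff to Y: q·5 + (1−q)·5 = 5
  -8q + 9 = 5  ⇒  -8q = -4  ⇒  q = 1/2.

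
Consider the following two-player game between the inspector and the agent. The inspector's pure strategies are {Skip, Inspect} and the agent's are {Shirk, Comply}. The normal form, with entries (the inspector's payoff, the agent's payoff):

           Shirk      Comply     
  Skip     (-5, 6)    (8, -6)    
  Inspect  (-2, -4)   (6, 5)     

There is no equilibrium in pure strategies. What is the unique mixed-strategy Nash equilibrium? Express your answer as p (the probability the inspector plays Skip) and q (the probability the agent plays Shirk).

p = 3/7, q = 2/5

In a mixed equilibrium the agent is indifferent between Shirk and Comply; this condition fixes p.
  the agent's payoff to Shirk: p·6 + (1−p)·(-4) = 10p - 4
  the agent's payoff to Comply: p·(-6) + (1−p)·5 = -11p + 5
  10p - 4 = -11p + 5  ⇒  21p = 9  ⇒  p = 3/7.
The inspector's indifference between Skip and Inspect determines the agent's mixing probability q:
  the inspector's payoff to Skip: q·(-5) + (1−q)·8 = -13q + 8
  the inspector's payoff to Inspect: q·(-2) + (1−q)·6 = -8q + 6
  -13q + 8 = -8q + 6  ⇒  -5q = -2  ⇒  q = 2/5.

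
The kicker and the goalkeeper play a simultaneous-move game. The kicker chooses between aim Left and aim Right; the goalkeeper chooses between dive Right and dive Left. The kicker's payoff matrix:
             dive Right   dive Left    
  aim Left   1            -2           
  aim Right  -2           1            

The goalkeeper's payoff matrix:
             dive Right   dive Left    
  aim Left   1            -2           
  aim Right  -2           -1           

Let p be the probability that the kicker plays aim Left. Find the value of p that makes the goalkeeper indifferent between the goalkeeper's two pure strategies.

p = 1/4

The kicker's mix must leave the goalkeeper indifferent between dive Right and dive Left.
  the goalkeeper's payoff to dive Right: p·1 + (1−p)·(-2) = 3p - 2
  the goalkeeper's payoff to dive Left: p·(-2) + (1−p)·(-1) = -p - 1
  3p - 2 = -p - 1  ⇒  4p = 1  ⇒  p = 1/4.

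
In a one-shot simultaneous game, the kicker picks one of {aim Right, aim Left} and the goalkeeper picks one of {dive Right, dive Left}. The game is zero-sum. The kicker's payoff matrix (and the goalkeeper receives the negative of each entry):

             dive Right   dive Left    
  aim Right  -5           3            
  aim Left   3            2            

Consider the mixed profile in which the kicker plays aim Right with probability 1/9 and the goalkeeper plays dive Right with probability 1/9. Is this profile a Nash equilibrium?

Check the goalkeeper's indifference given the kicker's mix p = 1/9:
  payoff from dive Right = -19/9; payoff from dive Left = -19/9 — equal.
Check the kicker's indifference given the goalkeeper's mix q = 1/9:
  payoff from aim Right = 19/9; payoff from aim Left = 19/9 — equal.
Both players are indifferent, so neither can profitably deviate.

Yes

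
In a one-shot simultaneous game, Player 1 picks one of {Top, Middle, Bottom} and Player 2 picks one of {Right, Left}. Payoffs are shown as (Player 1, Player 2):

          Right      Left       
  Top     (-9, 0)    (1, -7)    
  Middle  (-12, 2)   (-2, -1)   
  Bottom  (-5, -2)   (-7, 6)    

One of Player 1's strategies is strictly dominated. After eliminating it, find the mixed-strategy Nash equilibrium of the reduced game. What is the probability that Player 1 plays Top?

p = 8/15

Player 1's strategy Middle is strictly dominated by Top: -9 > -12 and 1 > -2. Eliminate Middle.
Set Player 2's expected payoff from Right equal to that from Left:
  Player 2's payoff from Right: p·0 + (1−p)·(-2) = 2p - 2
  Player 2's payoff from Left: p·(-7) + (1−p)·6 = -13p + 6
  2p - 2 = -13p + 6  ⇒  15p = 8  ⇒  p = 8/15.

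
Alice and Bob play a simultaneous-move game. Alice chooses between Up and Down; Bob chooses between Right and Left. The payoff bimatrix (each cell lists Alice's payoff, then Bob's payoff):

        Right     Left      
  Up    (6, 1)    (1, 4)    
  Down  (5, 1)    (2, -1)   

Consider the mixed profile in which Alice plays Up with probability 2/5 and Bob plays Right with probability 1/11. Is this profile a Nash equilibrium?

No

Given Bob's mix q = 1/11, Alice's payoff from Up is 16/11 but from Down is 25/11. Alice strictly prefers Down, so Alice would not mix.
So the proposed profile is not a Nash equilibrium.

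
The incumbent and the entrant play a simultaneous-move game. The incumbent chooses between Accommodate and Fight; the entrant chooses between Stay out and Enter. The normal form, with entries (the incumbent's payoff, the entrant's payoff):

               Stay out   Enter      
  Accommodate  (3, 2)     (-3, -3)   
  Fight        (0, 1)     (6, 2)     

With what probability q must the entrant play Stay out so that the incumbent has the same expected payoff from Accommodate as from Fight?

In a mixed equilibrium the incumbent is indifferent between Accommodate and Fight; this condition fixes q.
  the incumbent's payoff from Accommodate: q·3 + (1−q)·(-3) = 6q - 3
  the incumbent's payoff from Fight: q·0 + (1−q)·6 = -6q + 6
  6q - 3 = -6q + 6  ⇒  12q = 9  ⇒  q = 3/4.

q = 3/4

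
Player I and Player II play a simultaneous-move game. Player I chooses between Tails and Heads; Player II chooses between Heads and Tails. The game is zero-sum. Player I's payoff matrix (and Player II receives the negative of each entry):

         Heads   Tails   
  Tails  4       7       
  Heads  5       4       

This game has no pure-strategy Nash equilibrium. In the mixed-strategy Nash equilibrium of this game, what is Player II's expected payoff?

-19/4

In a mixed equilibrium Player II is indifferent between Heads and Tails; this condition fixes p.
  Player II's payoff from Heads: p·(-4) + (1−p)·(-5) = p - 5
  Player II's payoff from Tails: p·(-7) + (1−p)·(-4) = -3p - 4
  p - 5 = -3p - 4  ⇒  4p = 1  ⇒  p = 1/4.
At equilibrium Player II is indifferent across columns, so Player II's payoff equals the payoff from Heads: (1/4)·(-4) + (3/4)·(-5) = -19/4.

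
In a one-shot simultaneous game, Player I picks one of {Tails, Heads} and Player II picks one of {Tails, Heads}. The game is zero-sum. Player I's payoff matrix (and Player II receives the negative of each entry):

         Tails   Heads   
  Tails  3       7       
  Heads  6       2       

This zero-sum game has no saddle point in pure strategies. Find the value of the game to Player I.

v = 9/2

Player I's indifference between Tails and Heads determines Player II's mixing probability q:
  Player I's payoff to Tails: q·3 + (1−q)·7 = -4q + 7
  Player I's payoff to Heads: q·6 + (1−q)·2 = 4q + 2
  -4q + 7 = 4q + 2  ⇒  -8q = -5  ⇒  q = 5/8.
The value is Player I's expected payoff against this mix (using Tails): (5/8)·3 + (3/8)·7 = 9/2.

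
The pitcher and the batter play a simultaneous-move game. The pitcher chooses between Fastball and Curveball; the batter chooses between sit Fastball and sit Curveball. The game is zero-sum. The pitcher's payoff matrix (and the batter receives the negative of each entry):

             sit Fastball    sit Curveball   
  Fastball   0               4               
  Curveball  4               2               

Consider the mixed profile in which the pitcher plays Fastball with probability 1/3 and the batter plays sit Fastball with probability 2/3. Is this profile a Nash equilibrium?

No

Given the batter's mix q = 2/3, the pitcher's payoff from Fastball is 4/3 but from Curveball is 10/3. The pitcher strictly prefers Curveball, so the pitcher would not mix.
So the proposed profile is not a Nash equilibrium.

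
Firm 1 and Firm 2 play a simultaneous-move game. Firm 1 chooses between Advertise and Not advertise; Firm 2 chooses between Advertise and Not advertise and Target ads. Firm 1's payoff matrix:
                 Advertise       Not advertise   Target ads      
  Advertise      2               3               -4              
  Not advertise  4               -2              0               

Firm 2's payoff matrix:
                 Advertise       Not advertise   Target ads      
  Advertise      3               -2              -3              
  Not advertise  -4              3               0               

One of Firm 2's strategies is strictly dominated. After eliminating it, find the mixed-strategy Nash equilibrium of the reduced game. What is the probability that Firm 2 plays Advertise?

Firm 2's strategy Target ads is strictly dominated by Not advertise: -2 > -3 and 3 > 0. Eliminate Target ads.
For Firm 1 to be willing to mix, Firm 1 must be indifferent between Advertise and Not advertise, which pins down Firm 2's mix.
  Firm 1's expected payoff from Advertise: q·2 + (1−q)·3 = -q + 3
  Firm 1's expected payoff from Not advertise: q·4 + (1−q)·(-2) = 6q - 2
  -q + 3 = 6q - 2  ⇒  -7q = -5  ⇒  q = 5/7.

q = 5/7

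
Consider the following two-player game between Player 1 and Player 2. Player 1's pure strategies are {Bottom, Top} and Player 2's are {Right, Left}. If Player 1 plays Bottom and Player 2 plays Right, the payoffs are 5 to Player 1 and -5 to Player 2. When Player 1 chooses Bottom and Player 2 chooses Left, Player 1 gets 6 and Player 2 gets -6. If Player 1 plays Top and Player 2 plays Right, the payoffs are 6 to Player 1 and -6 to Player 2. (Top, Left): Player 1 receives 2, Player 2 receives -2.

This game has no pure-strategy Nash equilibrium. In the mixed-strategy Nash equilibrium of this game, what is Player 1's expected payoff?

In a mixed equilibrium Player 1 is indifferent between Bottom and Top; this condition fixes q.
  Player 1's expected payoff from Bottom: q·5 + (1−q)·6 = -q + 6
  Player 1's expected payoff from Top: q·6 + (1−q)·2 = 4q + 2
  -q + 6 = 4q + 2  ⇒  -5q = -4  ⇒  q = 4/5.
At equilibrium Player 1 is indifferent across rows, so Player 1's payoff equals the payoff from Bottom: (4/5)·5 + (1/5)·6 = 26/5.

26/5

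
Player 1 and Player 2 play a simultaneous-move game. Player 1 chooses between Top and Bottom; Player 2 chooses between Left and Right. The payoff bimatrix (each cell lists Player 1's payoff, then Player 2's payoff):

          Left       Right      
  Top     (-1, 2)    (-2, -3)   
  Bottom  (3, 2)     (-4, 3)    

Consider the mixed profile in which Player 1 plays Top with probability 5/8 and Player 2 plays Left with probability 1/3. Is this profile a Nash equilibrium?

No

Given Player 1's mix p = 5/8, Player 2's payoff from Left is 2 but from Right is -3/4. Player 2 strictly prefers Left, so Player 2 would not mix.
So the proposed profile is not a Nash equilibrium.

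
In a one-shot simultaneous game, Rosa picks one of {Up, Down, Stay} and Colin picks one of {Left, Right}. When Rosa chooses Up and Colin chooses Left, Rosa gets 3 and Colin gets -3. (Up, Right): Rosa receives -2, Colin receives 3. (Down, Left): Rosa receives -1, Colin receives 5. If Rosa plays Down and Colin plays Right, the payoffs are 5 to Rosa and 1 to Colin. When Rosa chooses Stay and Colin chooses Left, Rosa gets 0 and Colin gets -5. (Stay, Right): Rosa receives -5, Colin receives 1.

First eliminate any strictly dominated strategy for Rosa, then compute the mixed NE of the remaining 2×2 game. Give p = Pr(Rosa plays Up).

Rosa's strategy Stay is strictly dominated by Up: 3 > 0 and -2 > -5. Eliminate Stay.
Colin's indifference between Left and Right determines Rosa's mixing probability p:
  Colin's expected payoff from Left: p·(-3) + (1−p)·5 = -8p + 5
  Colin's expected payoff from Right: p·3 + (1−p)·1 = 2p + 1
  -8p + 5 = 2p + 1  ⇒  -10p = -4  ⇒  p = 2/5.

p = 2/5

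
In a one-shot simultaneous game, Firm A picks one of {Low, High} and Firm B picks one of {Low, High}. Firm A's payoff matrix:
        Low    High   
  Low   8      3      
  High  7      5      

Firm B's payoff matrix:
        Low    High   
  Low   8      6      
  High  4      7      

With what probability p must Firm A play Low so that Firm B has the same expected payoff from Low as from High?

Set Firm B's expected payoff from Low equal to that from High:
  Firm B's expected payoff from Low: p·8 + (1−p)·4 = 4p + 4
  Firm B's expected payoff from High: p·6 + (1−p)·7 = -p + 7
  4p + 4 = -p + 7  ⇒  5p = 3  ⇒  p = 3/5.

p = 3/5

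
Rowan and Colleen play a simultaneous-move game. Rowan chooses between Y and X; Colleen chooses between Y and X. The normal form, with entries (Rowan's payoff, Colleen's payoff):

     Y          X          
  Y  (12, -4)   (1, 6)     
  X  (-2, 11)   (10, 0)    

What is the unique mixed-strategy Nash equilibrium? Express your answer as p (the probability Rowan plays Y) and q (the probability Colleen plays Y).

In a mixed equilibrium Colleen is indifferent between Y and X; this condition fixes p.
  Colleen's payoff to Y: p·(-4) + (1−p)·11 = -15p + 11
  Colleen's payoff to X: p·6 + (1−p)·0 = 6p
  -15p + 11 = 6p  ⇒  -21p = -11  ⇒  p = 11/21.
Set Rowan's expected payoff from Y equal to that from X:
  Rowan's expected payoff from Y: q·12 + (1−q)·1 = 11q + 1
  Rowan's expected payoff from X: q·(-2) + (1−q)·10 = -12q + 10
  11q + 1 = -12q + 10  ⇒  23q = 9  ⇒  q = 9/23.

p = 11/21, q = 9/23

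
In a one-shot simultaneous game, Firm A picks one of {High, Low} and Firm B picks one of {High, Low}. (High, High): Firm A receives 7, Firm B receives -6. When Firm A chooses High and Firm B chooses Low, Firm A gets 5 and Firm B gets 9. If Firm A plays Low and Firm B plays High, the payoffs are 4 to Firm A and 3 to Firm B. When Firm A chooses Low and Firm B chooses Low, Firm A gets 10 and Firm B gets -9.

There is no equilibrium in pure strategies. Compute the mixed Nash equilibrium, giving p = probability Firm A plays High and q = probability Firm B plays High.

p = 4/9, q = 5/8

Set Firm B's expected payoff from High equal to that from Low:
  Firm B's payoff from High: p·(-6) + (1−p)·3 = -9p + 3
  Firm B's payoff from Low: p·9 + (1−p)·(-9) = 18p - 9
  -9p + 3 = 18p - 9  ⇒  -27p = -12  ⇒  p = 4/9.
For Firm A to be willing to mix, Firm A must be indifferent between High and Low, which pins down Firm B's mix.
  Firm A's payoff from High: q·7 + (1−q)·5 = 2q + 5
  Firm A's payoff from Low: q·4 + (1−q)·10 = -6q + 10
  2q + 5 = -6q + 10  ⇒  8q = 5  ⇒  q = 5/8.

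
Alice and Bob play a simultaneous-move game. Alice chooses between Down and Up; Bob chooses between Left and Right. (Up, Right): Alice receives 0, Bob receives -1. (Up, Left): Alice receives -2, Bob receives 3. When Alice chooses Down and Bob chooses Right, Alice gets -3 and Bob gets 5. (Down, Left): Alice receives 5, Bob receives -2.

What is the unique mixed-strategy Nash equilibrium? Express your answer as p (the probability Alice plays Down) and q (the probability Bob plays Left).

p = 4/11, q = 3/10

For Bob to be willing to mix, Bob must be indifferent between Left and Right, which pins down Alice's mix.
  Bob's payoff to Left: p·(-2) + (1−p)·3 = -5p + 3
  Bob's payoff to Right: p·5 + (1−p)·(-1) = 6p - 1
  -5p + 3 = 6p - 1  ⇒  -11p = -4  ⇒  p = 4/11.
Set Alice's expected payoff from Down equal to that from Up:
  Alice's payoff from Down: q·5 + (1−q)·(-3) = 8q - 3
  Alice's payoff from Up: q·(-2) + (1−q)·0 = -2q
  8q - 3 = -2q  ⇒  10q = 3  ⇒  q = 3/10.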